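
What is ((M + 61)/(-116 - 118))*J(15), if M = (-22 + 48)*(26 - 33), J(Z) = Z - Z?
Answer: 0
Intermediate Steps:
J(Z) = 0
M = -182 (M = 26*(-7) = -182)
((M + 61)/(-116 - 118))*J(15) = ((-182 + 61)/(-116 - 118))*0 = -121/(-234)*0 = -121*(-1/234)*0 = (121/234)*0 = 0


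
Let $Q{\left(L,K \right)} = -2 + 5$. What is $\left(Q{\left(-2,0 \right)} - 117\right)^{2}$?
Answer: $12996$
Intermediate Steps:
$Q{\left(L,K \right)} = 3$
$\left(Q{\left(-2,0 \right)} - 117\right)^{2} = \left(3 - 117\right)^{2} = \left(-114\right)^{2} = 12996$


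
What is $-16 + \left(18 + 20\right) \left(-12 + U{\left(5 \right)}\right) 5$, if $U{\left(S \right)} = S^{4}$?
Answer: $116454$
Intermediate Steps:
$-16 + \left(18 + 20\right) \left(-12 + U{\left(5 \right)}\right) 5 = -16 + \left(18 + 20\right) \left(-12 + 5^{4}\right) 5 = -16 + 38 \left(-12 + 625\right) 5 = -16 + 38 \cdot 613 \cdot 5 = -16 + 23294 \cdot 5 = -16 + 116470 = 116454$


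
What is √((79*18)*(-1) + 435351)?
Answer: √433929 ≈ 658.73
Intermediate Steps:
√((79*18)*(-1) + 435351) = √(1422*(-1) + 435351) = √(-1422 + 435351) = √433929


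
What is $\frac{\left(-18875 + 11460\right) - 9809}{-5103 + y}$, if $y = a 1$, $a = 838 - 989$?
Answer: $\frac{8612}{2627} \approx 3.2783$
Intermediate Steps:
$a = -151$ ($a = 838 - 989 = -151$)
$y = -151$ ($y = \left(-151\right) 1 = -151$)
$\frac{\left(-18875 + 11460\right) - 9809}{-5103 + y} = \frac{\left(-18875 + 11460\right) - 9809}{-5103 - 151} = \frac{-7415 - 9809}{-5254} = \left(-7415 - 9809\right) \left(- \frac{1}{5254}\right) = \left(-17224\right) \left(- \frac{1}{5254}\right) = \frac{8612}{2627}$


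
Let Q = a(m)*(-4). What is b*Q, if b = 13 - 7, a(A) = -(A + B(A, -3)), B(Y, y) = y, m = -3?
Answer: -144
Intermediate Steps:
a(A) = 3 - A (a(A) = -(A - 3) = -(-3 + A) = 3 - A)
Q = -24 (Q = (3 - 1*(-3))*(-4) = (3 + 3)*(-4) = 6*(-4) = -24)
b = 6
b*Q = 6*(-24) = -144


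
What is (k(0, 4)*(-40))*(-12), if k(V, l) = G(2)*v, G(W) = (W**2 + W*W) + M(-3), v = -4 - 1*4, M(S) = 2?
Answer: -38400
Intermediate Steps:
v = -8 (v = -4 - 4 = -8)
G(W) = 2 + 2*W**2 (G(W) = (W**2 + W*W) + 2 = (W**2 + W**2) + 2 = 2*W**2 + 2 = 2 + 2*W**2)
k(V, l) = -80 (k(V, l) = (2 + 2*2**2)*(-8) = (2 + 2*4)*(-8) = (2 + 8)*(-8) = 10*(-8) = -80)
(k(0, 4)*(-40))*(-12) = -80*(-40)*(-12) = 3200*(-12) = -38400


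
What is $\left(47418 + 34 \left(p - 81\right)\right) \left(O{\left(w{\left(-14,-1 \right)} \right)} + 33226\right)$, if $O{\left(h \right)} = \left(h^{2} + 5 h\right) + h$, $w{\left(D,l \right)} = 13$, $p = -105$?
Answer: $1375539462$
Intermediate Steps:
$O{\left(h \right)} = h^{2} + 6 h$
$\left(47418 + 34 \left(p - 81\right)\right) \left(O{\left(w{\left(-14,-1 \right)} \right)} + 33226\right) = \left(47418 + 34 \left(-105 - 81\right)\right) \left(13 \left(6 + 13\right) + 33226\right) = \left(47418 + 34 \left(-186\right)\right) \left(13 \cdot 19 + 33226\right) = \left(47418 - 6324\right) \left(247 + 33226\right) = 41094 \cdot 33473 = 1375539462$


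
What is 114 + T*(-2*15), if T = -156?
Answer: 4794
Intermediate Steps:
114 + T*(-2*15) = 114 - (-312)*15 = 114 - 156*(-30) = 114 + 4680 = 4794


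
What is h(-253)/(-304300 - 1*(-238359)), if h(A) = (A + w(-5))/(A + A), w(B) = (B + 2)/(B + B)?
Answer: -2527/333661460 ≈ -7.5735e-6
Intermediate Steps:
w(B) = (2 + B)/(2*B) (w(B) = (2 + B)/((2*B)) = (2 + B)*(1/(2*B)) = (2 + B)/(2*B))
h(A) = (3/10 + A)/(2*A) (h(A) = (A + (½)*(2 - 5)/(-5))/(A + A) = (A + (½)*(-⅕)*(-3))/((2*A)) = (A + 3/10)*(1/(2*A)) = (3/10 + A)*(1/(2*A)) = (3/10 + A)/(2*A))
h(-253)/(-304300 - 1*(-238359)) = ((1/20)*(3 + 10*(-253))/(-253))/(-304300 - 1*(-238359)) = ((1/20)*(-1/253)*(3 - 2530))/(-304300 + 238359) = ((1/20)*(-1/253)*(-2527))/(-65941) = (2527/5060)*(-1/65941) = -2527/333661460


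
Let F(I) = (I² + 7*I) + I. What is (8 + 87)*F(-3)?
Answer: -1425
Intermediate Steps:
F(I) = I² + 8*I
(8 + 87)*F(-3) = (8 + 87)*(-3*(8 - 3)) = 95*(-3*5) = 95*(-15) = -1425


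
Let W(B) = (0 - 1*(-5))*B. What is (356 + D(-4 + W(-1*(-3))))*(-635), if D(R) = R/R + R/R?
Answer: -227330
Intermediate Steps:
W(B) = 5*B (W(B) = (0 + 5)*B = 5*B)
D(R) = 2 (D(R) = 1 + 1 = 2)
(356 + D(-4 + W(-1*(-3))))*(-635) = (356 + 2)*(-635) = 358*(-635) = -227330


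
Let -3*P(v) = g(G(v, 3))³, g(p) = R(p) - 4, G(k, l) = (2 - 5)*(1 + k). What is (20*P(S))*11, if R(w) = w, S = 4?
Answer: 1508980/3 ≈ 5.0299e+5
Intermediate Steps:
G(k, l) = -3 - 3*k (G(k, l) = -3*(1 + k) = -3 - 3*k)
g(p) = -4 + p (g(p) = p - 4 = -4 + p)
P(v) = -(-7 - 3*v)³/3 (P(v) = -(-4 + (-3 - 3*v))³/3 = -(-7 - 3*v)³/3)
(20*P(S))*11 = (20*((7 + 3*4)³/3))*11 = (20*((7 + 12)³/3))*11 = (20*((⅓)*19³))*11 = (20*((⅓)*6859))*11 = (20*(6859/3))*11 = (137180/3)*11 = 1508980/3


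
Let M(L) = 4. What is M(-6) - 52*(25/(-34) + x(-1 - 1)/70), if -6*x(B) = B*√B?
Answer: 718/17 - 26*I*√2/105 ≈ 42.235 - 0.35019*I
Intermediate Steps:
x(B) = -B^(3/2)/6 (x(B) = -B*√B/6 = -B^(3/2)/6)
M(-6) - 52*(25/(-34) + x(-1 - 1)/70) = 4 - 52*(25/(-34) - (-1 - 1)^(3/2)/6/70) = 4 - 52*(25*(-1/34) - (-1)*I*√2/3*(1/70)) = 4 - 52*(-25/34 - (-1)*I*√2/3*(1/70)) = 4 - 52*(-25/34 + (I*√2/3)*(1/70)) = 4 - 52*(-25/34 + I*√2/210) = 4 + (650/17 - 26*I*√2/105) = 718/17 - 26*I*√2/105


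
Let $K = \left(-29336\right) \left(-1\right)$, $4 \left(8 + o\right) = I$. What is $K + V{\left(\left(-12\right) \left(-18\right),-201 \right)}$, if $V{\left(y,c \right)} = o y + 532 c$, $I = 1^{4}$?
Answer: $-79270$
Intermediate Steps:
$I = 1$
$o = - \frac{31}{4}$ ($o = -8 + \frac{1}{4} \cdot 1 = -8 + \frac{1}{4} = - \frac{31}{4} \approx -7.75$)
$K = 29336$
$V{\left(y,c \right)} = 532 c - \frac{31 y}{4}$ ($V{\left(y,c \right)} = - \frac{31 y}{4} + 532 c = 532 c - \frac{31 y}{4}$)
$K + V{\left(\left(-12\right) \left(-18\right),-201 \right)} = 29336 - \left(106932 + \frac{31 \left(\left(-12\right) \left(-18\right)\right)}{4}\right) = 29336 - 108606 = -79270$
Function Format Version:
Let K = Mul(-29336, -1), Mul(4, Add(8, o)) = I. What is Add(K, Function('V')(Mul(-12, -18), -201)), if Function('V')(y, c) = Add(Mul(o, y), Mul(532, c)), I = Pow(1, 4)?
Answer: -79270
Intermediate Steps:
I = 1
o = Rational(-31, 4) (o = Add(-8, Mul(Rational(1, 4), 1)) = Add(-8, Rational(1, 4)) = Rational(-31, 4) ≈ -7.7500)
K = 29336
Function('V')(y, c) = Add(Mul(532, c), Mul(Rational(-31, 4), y)) (Function('V')(y, c) = Add(Mul(Rational(-31, 4), y), Mul(532, c)) = Add(Mul(532, c), Mul(Rational(-31, 4), y)))
Add(K, Function('V')(Mul(-12, -18), -201)) = Add(29336, Add(Mul(532, -201), Mul(Rational(-31, 4), Mul(-12, -18)))) = Add(29336, Add(-106932, Mul(Rational(-31, 4), 216))) = Add(29336, Add(-106932, -1674)) = Add(29336, -108606) = -79270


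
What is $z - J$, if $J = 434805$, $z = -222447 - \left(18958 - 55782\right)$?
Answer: $-620428$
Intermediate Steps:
$z = -185623$ ($z = -222447 - -36824 = -222447 + 36824 = -185623$)
$z - J = -185623 - 434805 = -620428$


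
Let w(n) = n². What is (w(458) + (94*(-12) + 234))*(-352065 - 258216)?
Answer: -127469392470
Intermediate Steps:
(w(458) + (94*(-12) + 234))*(-352065 - 258216) = (458² + (94*(-12) + 234))*(-352065 - 258216) = (209764 + (-1128 + 234))*(-610281) = (209764 - 894)*(-610281) = 208870*(-610281) = -127469392470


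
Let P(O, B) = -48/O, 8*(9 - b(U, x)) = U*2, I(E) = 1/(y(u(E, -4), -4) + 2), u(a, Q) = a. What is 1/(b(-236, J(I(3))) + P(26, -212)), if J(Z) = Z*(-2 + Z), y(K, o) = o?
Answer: 13/860 ≈ 0.015116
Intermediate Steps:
I(E) = -½ (I(E) = 1/(-4 + 2) = 1/(-2) = -½)
b(U, x) = 9 - U/4 (b(U, x) = 9 - U*2/8 = 9 - U/4)
1/(b(-236, J(I(3))) + P(26, -212)) = 1/((9 - ¼*(-236)) - 48/26) = 1/((9 + 59) - 48*1/26) = 1/(68 - 24/13) = 1/(860/13) = 13/860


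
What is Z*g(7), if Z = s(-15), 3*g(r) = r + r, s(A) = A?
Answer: -70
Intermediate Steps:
g(r) = 2*r/3 (g(r) = (r + r)/3 = (2*r)/3 = 2*r/3)
Z = -15
Z*g(7) = -10*7 = -15*14/3 = -70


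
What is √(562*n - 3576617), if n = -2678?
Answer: I*√5081653 ≈ 2254.3*I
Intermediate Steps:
√(562*n - 3576617) = √(562*(-2678) - 3576617) = √(-1505036 - 3576617) = √(-5081653) = I*√5081653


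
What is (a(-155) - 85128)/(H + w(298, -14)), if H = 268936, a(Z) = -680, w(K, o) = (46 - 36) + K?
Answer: -21452/67311 ≈ -0.31870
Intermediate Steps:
w(K, o) = 10 + K
(a(-155) - 85128)/(H + w(298, -14)) = (-680 - 85128)/(268936 + (10 + 298)) = -85808/(268936 + 308) = -85808/269244 = -85808*1/269244 = -21452/67311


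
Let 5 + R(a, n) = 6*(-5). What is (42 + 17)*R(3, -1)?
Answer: -2065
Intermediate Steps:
R(a, n) = -35 (R(a, n) = -5 + 6*(-5) = -5 - 30 = -35)
(42 + 17)*R(3, -1) = (42 + 17)*(-35) = 59*(-35) = -2065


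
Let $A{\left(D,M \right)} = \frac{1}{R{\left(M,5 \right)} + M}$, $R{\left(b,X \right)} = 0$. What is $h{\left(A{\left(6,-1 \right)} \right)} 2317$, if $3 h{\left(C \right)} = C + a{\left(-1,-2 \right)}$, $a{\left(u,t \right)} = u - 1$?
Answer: $-2317$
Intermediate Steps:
$A{\left(D,M \right)} = \frac{1}{M}$ ($A{\left(D,M \right)} = \frac{1}{0 + M} = \frac{1}{M}$)
$a{\left(u,t \right)} = -1 + u$
$h{\left(C \right)} = - \frac{2}{3} + \frac{C}{3}$ ($h{\left(C \right)} = \frac{C - 2}{3} = \frac{-2 + C}{3} = - \frac{2}{3} + \frac{C}{3}$)
$h{\left(A{\left(6,-1 \right)} \right)} 2317 = \left(- \frac{2}{3} + \frac{1}{3 \left(-1\right)}\right) 2317 = \left(- \frac{2}{3} + \frac{1}{3} \left(-1\right)\right) 2317 = \left(- \frac{2}{3} - \frac{1}{3}\right) 2317 = \left(-1\right) 2317 = -2317$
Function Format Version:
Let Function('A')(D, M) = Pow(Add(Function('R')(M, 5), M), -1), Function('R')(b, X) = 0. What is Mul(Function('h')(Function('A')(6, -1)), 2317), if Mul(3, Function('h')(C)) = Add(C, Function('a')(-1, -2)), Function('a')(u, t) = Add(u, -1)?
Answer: -2317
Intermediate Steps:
Function('A')(D, M) = Pow(M, -1) (Function('A')(D, M) = Pow(Add(0, M), -1) = Pow(M, -1))
Function('a')(u, t) = Add(-1, u)
Function('h')(C) = Add(Rational(-2, 3), Mul(Rational(1, 3), C)) (Function('h')(C) = Mul(Rational(1, 3), Add(C, Add(-1, -1))) = Mul(Rational(1, 3), Add(C, -2)) = Mul(Rational(1, 3), Add(-2, C)) = Add(Rational(-2, 3), Mul(Rational(1, 3), C)))
Mul(Function('h')(Function('A')(6, -1)), 2317) = Mul(Add(Rational(-2, 3), Mul(Rational(1, 3), Pow(-1, -1))), 2317) = Mul(Add(Rational(-2, 3), Mul(Rational(1, 3), -1)), 2317) = Mul(Add(Rational(-2, 3), Rational(-1, 3)), 2317) = Mul(-1, 2317) = -2317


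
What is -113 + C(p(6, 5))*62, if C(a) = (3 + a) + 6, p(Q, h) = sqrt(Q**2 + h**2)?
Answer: 445 + 62*sqrt(61) ≈ 929.24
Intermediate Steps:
C(a) = 9 + a
-113 + C(p(6, 5))*62 = -113 + (9 + sqrt(6**2 + 5**2))*62 = -113 + (9 + sqrt(36 + 25))*62 = -113 + (9 + sqrt(61))*62 = -113 + (558 + 62*sqrt(61)) = 445 + 62*sqrt(61)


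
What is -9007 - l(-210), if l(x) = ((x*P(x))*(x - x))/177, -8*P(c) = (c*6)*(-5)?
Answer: -9007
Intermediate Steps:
P(c) = 15*c/4 (P(c) = -c*6*(-5)/8 = -6*c*(-5)/8 = -(-15)*c/4 = 15*c/4)
l(x) = 0 (l(x) = ((x*(15*x/4))*(x - x))/177 = ((15*x²/4)*0)*(1/177) = 0*(1/177) = 0)
-9007 - l(-210) = -9007 - 1*0 = -9007 + 0 = -9007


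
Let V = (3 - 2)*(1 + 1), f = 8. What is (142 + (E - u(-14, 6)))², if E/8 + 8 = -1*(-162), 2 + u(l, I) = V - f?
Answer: 1909924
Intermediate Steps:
V = 2 (V = 1*2 = 2)
u(l, I) = -8 (u(l, I) = -2 + (2 - 1*8) = -2 + (2 - 8) = -2 - 6 = -8)
E = 1232 (E = -64 + 8*(-1*(-162)) = -64 + 8*162 = -64 + 1296 = 1232)
(142 + (E - u(-14, 6)))² = (142 + (1232 - 1*(-8)))² = (142 + (1232 + 8))² = (142 + 1240)² = 1382² = 1909924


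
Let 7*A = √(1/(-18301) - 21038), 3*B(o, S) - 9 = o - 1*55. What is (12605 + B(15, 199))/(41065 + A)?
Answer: 347848928132510/1134164186213223 - 66122*I*√7046185850139/1134164186213223 ≈ 0.3067 - 0.00015476*I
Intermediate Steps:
B(o, S) = -46/3 + o/3 (B(o, S) = 3 + (o - 1*55)/3 = 3 + (o - 55)/3 = 3 + (-55 + o)/3 = 3 + (-55/3 + o/3) = -46/3 + o/3)
A = I*√7046185850139/128107 (A = √(1/(-18301) - 21038)/7 = √(-1/18301 - 21038)/7 = √(-385016439/18301)/7 = (I*√7046185850139/18301)/7 = I*√7046185850139/128107 ≈ 20.721*I)
(12605 + B(15, 199))/(41065 + A) = (12605 + (-46/3 + (⅓)*15))/(41065 + I*√7046185850139/128107) = (12605 + (-46/3 + 5))/(41065 + I*√7046185850139/128107) = (12605 - 31/3)/(41065 + I*√7046185850139/128107) = 37784/(3*(41065 + I*√7046185850139/128107))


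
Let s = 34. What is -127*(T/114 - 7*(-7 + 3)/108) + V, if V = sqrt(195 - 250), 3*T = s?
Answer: -23368/513 + I*sqrt(55) ≈ -45.552 + 7.4162*I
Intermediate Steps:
T = 34/3 (T = (1/3)*34 = 34/3 ≈ 11.333)
V = I*sqrt(55) (V = sqrt(-55) = I*sqrt(55) ≈ 7.4162*I)
-127*(T/114 - 7*(-7 + 3)/108) + V = -127*((34/3)/114 - 7*(-7 + 3)/108) + I*sqrt(55) = -127*((34/3)*(1/114) - 7*(-4)*(1/108)) + I*sqrt(55) = -127*(17/171 + 28*(1/108)) + I*sqrt(55) = -127*(17/171 + 7/27) + I*sqrt(55) = -127*184/513 + I*sqrt(55) = -23368/513 + I*sqrt(55)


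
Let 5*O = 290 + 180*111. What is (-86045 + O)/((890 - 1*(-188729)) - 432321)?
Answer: 81991/242702 ≈ 0.33783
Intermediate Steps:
O = 4054 (O = (290 + 180*111)/5 = (290 + 19980)/5 = (⅕)*20270 = 4054)
(-86045 + O)/((890 - 1*(-188729)) - 432321) = (-86045 + 4054)/((890 - 1*(-188729)) - 432321) = -81991/((890 + 188729) - 432321) = -81991/(189619 - 432321) = -81991/(-242702) = -81991*(-1/242702) = 81991/242702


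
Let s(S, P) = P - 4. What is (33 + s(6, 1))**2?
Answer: 900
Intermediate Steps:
s(S, P) = -4 + P
(33 + s(6, 1))**2 = (33 + (-4 + 1))**2 = (33 - 3)**2 = 30**2 = 900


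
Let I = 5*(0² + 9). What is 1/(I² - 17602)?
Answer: -1/15577 ≈ -6.4197e-5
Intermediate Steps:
I = 45 (I = 5*(0 + 9) = 5*9 = 45)
1/(I² - 17602) = 1/(45² - 17602) = 1/(2025 - 17602) = 1/(-15577) = -1/15577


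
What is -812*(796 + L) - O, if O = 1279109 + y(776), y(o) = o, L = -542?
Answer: -1486133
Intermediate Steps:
O = 1279885 (O = 1279109 + 776 = 1279885)
-812*(796 + L) - O = -812*(796 - 542) - 1*1279885 = -812*254 - 1279885 = -206248 - 1279885 = -1486133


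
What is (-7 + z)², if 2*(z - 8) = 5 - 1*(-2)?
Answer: 81/4 ≈ 20.250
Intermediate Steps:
z = 23/2 (z = 8 + (5 - 1*(-2))/2 = 8 + (5 + 2)/2 = 8 + (½)*7 = 8 + 7/2 = 23/2 ≈ 11.500)
(-7 + z)² = (-7 + 23/2)² = (9/2)² = 81/4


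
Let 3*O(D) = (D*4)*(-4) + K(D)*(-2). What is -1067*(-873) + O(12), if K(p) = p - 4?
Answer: 2794265/3 ≈ 9.3142e+5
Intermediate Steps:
K(p) = -4 + p
O(D) = 8/3 - 6*D (O(D) = ((D*4)*(-4) + (-4 + D)*(-2))/3 = ((4*D)*(-4) + (8 - 2*D))/3 = (-16*D + (8 - 2*D))/3 = (8 - 18*D)/3 = 8/3 - 6*D)
-1067*(-873) + O(12) = -1067*(-873) + (8/3 - 6*12) = 931491 + (8/3 - 72) = 931491 - 208/3 = 2794265/3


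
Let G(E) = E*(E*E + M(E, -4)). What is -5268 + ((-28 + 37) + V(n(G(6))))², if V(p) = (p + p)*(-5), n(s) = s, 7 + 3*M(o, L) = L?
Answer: 3723493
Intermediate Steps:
M(o, L) = -7/3 + L/3
G(E) = E*(-11/3 + E²) (G(E) = E*(E*E + (-7/3 + (⅓)*(-4))) = E*(E² + (-7/3 - 4/3)) = E*(E² - 11/3) = E*(-11/3 + E²))
V(p) = -10*p (V(p) = (2*p)*(-5) = -10*p)
-5268 + ((-28 + 37) + V(n(G(6))))² = -5268 + ((-28 + 37) - 60*(-11/3 + 6²))² = -5268 + (9 - 60*(-11/3 + 36))² = -5268 + (9 - 60*97/3)² = -5268 + (9 - 10*194)² = -5268 + (9 - 1940)² = -5268 + (-1931)² = -5268 + 3728761 = 3723493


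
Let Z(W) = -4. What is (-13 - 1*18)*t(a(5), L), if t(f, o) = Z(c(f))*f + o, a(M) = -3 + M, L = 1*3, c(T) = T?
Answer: 155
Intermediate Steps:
L = 3
t(f, o) = o - 4*f (t(f, o) = -4*f + o = o - 4*f)
(-13 - 1*18)*t(a(5), L) = (-13 - 1*18)*(3 - 4*(-3 + 5)) = (-13 - 18)*(3 - 4*2) = -31*(3 - 8) = -31*(-5) = 155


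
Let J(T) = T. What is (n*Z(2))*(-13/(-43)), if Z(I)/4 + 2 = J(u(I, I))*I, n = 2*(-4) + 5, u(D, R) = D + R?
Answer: -936/43 ≈ -21.767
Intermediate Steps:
n = -3 (n = -8 + 5 = -3)
Z(I) = -8 + 8*I² (Z(I) = -8 + 4*((I + I)*I) = -8 + 4*((2*I)*I) = -8 + 4*(2*I²) = -8 + 8*I²)
(n*Z(2))*(-13/(-43)) = (-3*(-8 + 8*2²))*(-13/(-43)) = (-3*(-8 + 8*4))*(-13*(-1/43)) = -3*(-8 + 32)*(13/43) = -3*24*(13/43) = -72*13/43 = -936/43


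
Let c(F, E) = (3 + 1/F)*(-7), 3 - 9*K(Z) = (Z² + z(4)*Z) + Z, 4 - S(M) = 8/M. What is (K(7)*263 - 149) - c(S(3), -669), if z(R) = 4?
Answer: -9959/4 ≈ -2489.8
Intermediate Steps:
S(M) = 4 - 8/M
K(Z) = ⅓ - 5*Z/9 - Z²/9 (K(Z) = ⅓ - ((Z² + 4*Z) + Z)/9 = ⅓ - (Z² + 5*Z)/9 = ⅓ + (-5*Z/9 - Z²/9) = ⅓ - 5*Z/9 - Z²/9)
c(F, E) = -21 - 7/F
(K(7)*263 - 149) - c(S(3), -669) = ((⅓ - 5/9*7 - ⅑*7²)*263 - 149) - (-21 - 7/(4 - 8/3)) = ((⅓ - 35/9 - ⅑*49)*263 - 149) - (-21 - 7/(4 - 8*⅓)) = ((⅓ - 35/9 - 49/9)*263 - 149) - (-21 - 7/(4 - 8/3)) = (-9*263 - 149) - (-21 - 7/4/3) = (-2367 - 149) - (-21 - 7*¾) = -2516 - (-21 - 21/4) = -2516 - 1*(-105/4) = -2516 + 105/4 = -9959/4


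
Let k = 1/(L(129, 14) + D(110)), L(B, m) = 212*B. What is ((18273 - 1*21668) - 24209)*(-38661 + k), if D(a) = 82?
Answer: 14636623902658/13715 ≈ 1.0672e+9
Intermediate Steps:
k = 1/27430 (k = 1/(212*129 + 82) = 1/(27348 + 82) = 1/27430 ≈ 3.6456e-5)
((18273 - 1*21668) - 24209)*(-38661 + k) = ((18273 - 1*21668) - 24209)*(-38661 + 1/27430) = ((18273 - 21668) - 24209)*(-1060471229/27430) = (-3395 - 24209)*(-1060471229/27430) = -27604*(-1060471229/27430) = 14636623902658/13715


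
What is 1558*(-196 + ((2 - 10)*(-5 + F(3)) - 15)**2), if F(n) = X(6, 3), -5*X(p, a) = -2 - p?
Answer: -1836882/25 ≈ -73475.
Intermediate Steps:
X(p, a) = 2/5 + p/5 (X(p, a) = -(-2 - p)/5 = 2/5 + p/5)
F(n) = 8/5 (F(n) = 2/5 + (1/5)*6 = 2/5 + 6/5 = 8/5)
1558*(-196 + ((2 - 10)*(-5 + F(3)) - 15)**2) = 1558*(-196 + ((2 - 10)*(-5 + 8/5) - 15)**2) = 1558*(-196 + (-8*(-17/5) - 15)**2) = 1558*(-196 + (136/5 - 15)**2) = 1558*(-196 + (61/5)**2) = 1558*(-196 + 3721/25) = 1558*(-1179/25) = -1836882/25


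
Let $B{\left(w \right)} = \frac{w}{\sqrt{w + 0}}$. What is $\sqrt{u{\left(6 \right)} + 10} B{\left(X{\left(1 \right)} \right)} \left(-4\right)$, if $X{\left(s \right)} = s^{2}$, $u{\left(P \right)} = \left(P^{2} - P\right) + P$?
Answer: $- 4 \sqrt{46} \approx -27.129$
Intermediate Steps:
$u{\left(P \right)} = P^{2}$
$B{\left(w \right)} = \sqrt{w}$ ($B{\left(w \right)} = \frac{w}{\sqrt{w}} = \sqrt{w}$)
$\sqrt{u{\left(6 \right)} + 10} B{\left(X{\left(1 \right)} \right)} \left(-4\right) = \sqrt{6^{2} + 10} \sqrt{1^{2}} \left(-4\right) = \sqrt{36 + 10} \sqrt{1} \left(-4\right) = \sqrt{46} \cdot 1 \left(-4\right) = \sqrt{46} \left(-4\right) = - 4 \sqrt{46}$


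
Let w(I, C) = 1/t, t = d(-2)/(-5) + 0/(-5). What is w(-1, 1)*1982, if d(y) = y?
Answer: 4955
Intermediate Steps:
t = ⅖ (t = -2/(-5) + 0/(-5) = -2*(-⅕) + 0*(-⅕) = ⅖ + 0 = ⅖ ≈ 0.40000)
w(I, C) = 5/2 (w(I, C) = 1/(⅖) = 5/2)
w(-1, 1)*1982 = (5/2)*1982 = 4955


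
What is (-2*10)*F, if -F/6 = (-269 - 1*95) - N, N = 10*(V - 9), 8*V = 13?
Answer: -34830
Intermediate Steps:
V = 13/8 (V = (1/8)*13 = 13/8 ≈ 1.6250)
N = -295/4 (N = 10*(13/8 - 9) = 10*(-59/8) = -295/4 ≈ -73.750)
F = 3483/2 (F = -6*((-269 - 1*95) - 1*(-295/4)) = -6*((-269 - 95) + 295/4) = -6*(-364 + 295/4) = -6*(-1161/4) = 3483/2 ≈ 1741.5)
(-2*10)*F = -2*10*(3483/2) = -20*3483/2 = -34830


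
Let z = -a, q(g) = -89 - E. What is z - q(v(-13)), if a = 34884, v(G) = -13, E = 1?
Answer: -34794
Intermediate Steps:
q(g) = -90 (q(g) = -89 - 1*1 = -89 - 1 = -90)
z = -34884 (z = -1*34884 = -34884)
z - q(v(-13)) = -34884 - 1*(-90) = -34884 + 90 = -34794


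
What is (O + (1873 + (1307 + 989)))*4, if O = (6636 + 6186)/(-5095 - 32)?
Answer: 28482188/1709 ≈ 16666.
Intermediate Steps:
O = -4274/1709 (O = 12822/(-5127) = 12822*(-1/5127) = -4274/1709 ≈ -2.5009)
(O + (1873 + (1307 + 989)))*4 = (-4274/1709 + (1873 + (1307 + 989)))*4 = (-4274/1709 + (1873 + 2296))*4 = (-4274/1709 + 4169)*4 = (7120547/1709)*4 = 28482188/1709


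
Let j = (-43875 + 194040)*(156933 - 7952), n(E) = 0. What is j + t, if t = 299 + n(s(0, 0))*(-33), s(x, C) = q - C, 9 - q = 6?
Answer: 22371732164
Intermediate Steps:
q = 3 (q = 9 - 1*6 = 9 - 6 = 3)
s(x, C) = 3 - C
j = 22371731865 (j = 150165*148981 = 22371731865)
t = 299 (t = 299 + 0*(-33) = 299 + 0 = 299)
j + t = 22371731865 + 299 = 22371732164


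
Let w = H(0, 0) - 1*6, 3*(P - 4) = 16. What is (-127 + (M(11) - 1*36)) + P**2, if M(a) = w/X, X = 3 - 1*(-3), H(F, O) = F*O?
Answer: -692/9 ≈ -76.889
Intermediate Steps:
P = 28/3 (P = 4 + (1/3)*16 = 4 + 16/3 = 28/3 ≈ 9.3333)
X = 6 (X = 3 + 3 = 6)
w = -6 (w = 0*0 - 1*6 = 0 - 6 = -6)
M(a) = -1 (M(a) = -6/6 = -6*1/6 = -1)
(-127 + (M(11) - 1*36)) + P**2 = (-127 + (-1 - 1*36)) + (28/3)**2 = (-127 + (-1 - 36)) + 784/9 = (-127 - 37) + 784/9 = -164 + 784/9 = -692/9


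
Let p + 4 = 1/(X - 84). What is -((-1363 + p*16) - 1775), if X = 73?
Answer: 35238/11 ≈ 3203.5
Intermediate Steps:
p = -45/11 (p = -4 + 1/(73 - 84) = -4 + 1/(-11) = -4 - 1/11 = -45/11 ≈ -4.0909)
-((-1363 + p*16) - 1775) = -((-1363 - 45/11*16) - 1775) = -((-1363 - 720/11) - 1775) = -(-15713/11 - 1775) = -1*(-35238/11) = 35238/11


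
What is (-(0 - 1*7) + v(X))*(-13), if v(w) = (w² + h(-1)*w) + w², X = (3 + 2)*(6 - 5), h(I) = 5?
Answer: -1066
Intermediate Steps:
X = 5 (X = 5*1 = 5)
v(w) = 2*w² + 5*w (v(w) = (w² + 5*w) + w² = 2*w² + 5*w)
(-(0 - 1*7) + v(X))*(-13) = (-(0 - 1*7) + 5*(5 + 2*5))*(-13) = (-(0 - 7) + 5*(5 + 10))*(-13) = (-1*(-7) + 5*15)*(-13) = (7 + 75)*(-13) = 82*(-13) = -1066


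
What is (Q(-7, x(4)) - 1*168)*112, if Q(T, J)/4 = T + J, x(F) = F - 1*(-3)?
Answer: -18816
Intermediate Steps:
x(F) = 3 + F (x(F) = F + 3 = 3 + F)
Q(T, J) = 4*J + 4*T (Q(T, J) = 4*(T + J) = 4*(J + T) = 4*J + 4*T)
(Q(-7, x(4)) - 1*168)*112 = ((4*(3 + 4) + 4*(-7)) - 1*168)*112 = ((4*7 - 28) - 168)*112 = ((28 - 28) - 168)*112 = (0 - 168)*112 = -168*112 = -18816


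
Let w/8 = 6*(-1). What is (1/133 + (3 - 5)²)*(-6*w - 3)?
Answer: 7995/7 ≈ 1142.1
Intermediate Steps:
w = -48 (w = 8*(6*(-1)) = 8*(-6) = -48)
(1/133 + (3 - 5)²)*(-6*w - 3) = (1/133 + (3 - 5)²)*(-6*(-48) - 3) = (1/133 + (-2)²)*(288 - 3) = (1/133 + 4)*285 = (533/133)*285 = 7995/7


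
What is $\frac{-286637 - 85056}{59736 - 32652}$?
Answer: $- \frac{371693}{27084} \approx -13.724$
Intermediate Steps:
$\frac{-286637 - 85056}{59736 - 32652} = - \frac{371693}{27084}$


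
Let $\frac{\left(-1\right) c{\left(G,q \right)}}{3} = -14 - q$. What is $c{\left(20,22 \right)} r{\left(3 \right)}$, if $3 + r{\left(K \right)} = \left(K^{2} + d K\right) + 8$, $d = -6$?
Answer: $-432$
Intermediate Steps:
$c{\left(G,q \right)} = 42 + 3 q$ ($c{\left(G,q \right)} = - 3 \left(-14 - q\right) = 42 + 3 q$)
$r{\left(K \right)} = 5 + K^{2} - 6 K$ ($r{\left(K \right)} = -3 + \left(\left(K^{2} - 6 K\right) + 8\right) = -3 + \left(8 + K^{2} - 6 K\right) = 5 + K^{2} - 6 K$)
$c{\left(20,22 \right)} r{\left(3 \right)} = \left(42 + 3 \cdot 22\right) \left(5 + 3^{2} - 18\right) = \left(42 + 66\right) \left(5 + 9 - 18\right) = 108 \left(-4\right) = -432$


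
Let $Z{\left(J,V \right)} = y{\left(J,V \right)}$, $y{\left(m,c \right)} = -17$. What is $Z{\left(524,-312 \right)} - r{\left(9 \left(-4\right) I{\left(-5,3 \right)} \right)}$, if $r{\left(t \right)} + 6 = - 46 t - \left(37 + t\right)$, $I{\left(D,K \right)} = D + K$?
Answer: $3410$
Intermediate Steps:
$r{\left(t \right)} = -43 - 47 t$ ($r{\left(t \right)} = -6 - \left(37 + 47 t\right) = -43 - 47 t$)
$Z{\left(J,V \right)} = -17$
$Z{\left(524,-312 \right)} - r{\left(9 \left(-4\right) I{\left(-5,3 \right)} \right)} = -17 - \left(-43 - 47 \cdot 9 \left(-4\right) \left(-5 + 3\right)\right) = -17 - \left(-43 - 47 \left(\left(-36\right) \left(-2\right)\right)\right) = -17 - \left(-43 - 3384\right) = -17 - -3427 = -17 + 3427 = 3410$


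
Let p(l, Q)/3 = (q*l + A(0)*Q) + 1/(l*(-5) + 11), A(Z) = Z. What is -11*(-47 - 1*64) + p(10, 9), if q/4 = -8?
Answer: 3392/13 ≈ 260.92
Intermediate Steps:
q = -32 (q = 4*(-8) = -32)
p(l, Q) = -96*l + 3/(11 - 5*l) (p(l, Q) = 3*((-32*l + 0*Q) + 1/(l*(-5) + 11)) = 3*((-32*l + 0) + 1/(-5*l + 11)) = 3*(-32*l + 1/(11 - 5*l)) = 3*(1/(11 - 5*l) - 32*l) = -96*l + 3/(11 - 5*l))
-11*(-47 - 1*64) + p(10, 9) = -11*(-47 - 1*64) + 3*(-1 - 160*10² + 352*10)/(-11 + 5*10) = -11*(-47 - 64) + 3*(-1 - 160*100 + 3520)/(-11 + 50) = -11*(-111) + 3*(-1 - 16000 + 3520)/39 = 1221 + 3*(1/39)*(-12481) = 1221 - 12481/13 = 3392/13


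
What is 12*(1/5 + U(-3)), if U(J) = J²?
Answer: 552/5 ≈ 110.40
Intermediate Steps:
12*(1/5 + U(-3)) = 12*(1/5 + (-3)²) = 12*(⅕ + 9) = 12*(46/5) = 552/5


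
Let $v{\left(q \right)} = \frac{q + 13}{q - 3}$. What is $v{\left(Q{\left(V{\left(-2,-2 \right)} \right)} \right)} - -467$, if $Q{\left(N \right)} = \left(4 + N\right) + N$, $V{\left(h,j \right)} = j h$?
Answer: $\frac{4228}{9} \approx 469.78$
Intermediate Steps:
$V{\left(h,j \right)} = h j$
$Q{\left(N \right)} = 4 + 2 N$
$v{\left(q \right)} = \frac{13 + q}{-3 + q}$
$v{\left(Q{\left(V{\left(-2,-2 \right)} \right)} \right)} - -467 = \frac{13 + \left(4 + 2 \left(\left(-2\right) \left(-2\right)\right)\right)}{-3 + \left(4 + 2 \left(\left(-2\right) \left(-2\right)\right)\right)} - -467 = \frac{13 + \left(4 + 2 \cdot 4\right)}{-3 + \left(4 + 2 \cdot 4\right)} + 467 = \frac{13 + \left(4 + 8\right)}{-3 + \left(4 + 8\right)} + 467 = \frac{13 + 12}{-3 + 12} + 467 = \frac{1}{9} \cdot 25 + 467 = \frac{25}{9} + 467 = \frac{4228}{9}$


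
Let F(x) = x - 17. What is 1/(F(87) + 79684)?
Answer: 1/79754 ≈ 1.2539e-5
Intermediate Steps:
F(x) = -17 + x
1/(F(87) + 79684) = 1/((-17 + 87) + 79684) = 1/(70 + 79684) = 1/79754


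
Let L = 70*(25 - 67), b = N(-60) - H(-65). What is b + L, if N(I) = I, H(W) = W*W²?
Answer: 271625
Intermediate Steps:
H(W) = W³
b = 274565 (b = -60 - 1*(-65)³ = -60 - 1*(-274625) = -60 + 274625 = 274565)
L = -2940 (L = 70*(-42) = -2940)
b + L = 274565 - 2940 = 271625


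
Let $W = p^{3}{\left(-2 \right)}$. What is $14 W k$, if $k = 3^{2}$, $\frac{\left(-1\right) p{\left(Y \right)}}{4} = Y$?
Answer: $64512$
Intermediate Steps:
$p{\left(Y \right)} = - 4 Y$
$k = 9$
$W = 512$ ($W = \left(\left(-4\right) \left(-2\right)\right)^{3} = 8^{3} = 512$)
$14 W k = 14 \cdot 512 \cdot 9 = 7168 \cdot 9 = 64512$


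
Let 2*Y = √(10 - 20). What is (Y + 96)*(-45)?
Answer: -4320 - 45*I*√10/2 ≈ -4320.0 - 71.151*I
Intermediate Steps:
Y = I*√10/2 (Y = √(10 - 20)/2 = √(-10)/2 = (I*√10)/2 = I*√10/2 ≈ 1.5811*I)
(Y + 96)*(-45) = (I*√10/2 + 96)*(-45) = (96 + I*√10/2)*(-45) = -4320 - 45*I*√10/2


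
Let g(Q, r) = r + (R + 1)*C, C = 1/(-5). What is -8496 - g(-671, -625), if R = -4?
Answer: -39358/5 ≈ -7871.6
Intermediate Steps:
C = -⅕ ≈ -0.20000
g(Q, r) = ⅗ + r (g(Q, r) = r + (-4 + 1)*(-⅕) = r - 3*(-⅕) = r + ⅗ = ⅗ + r)
-8496 - g(-671, -625) = -8496 - (⅗ - 625) = -8496 - 1*(-3122/5) = -8496 + 3122/5 = -39358/5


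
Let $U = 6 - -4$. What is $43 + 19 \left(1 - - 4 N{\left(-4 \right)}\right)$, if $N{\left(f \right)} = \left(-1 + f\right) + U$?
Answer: $442$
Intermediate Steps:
$U = 10$ ($U = 6 + 4 = 10$)
$N{\left(f \right)} = 9 + f$ ($N{\left(f \right)} = \left(-1 + f\right) + 10 = 9 + f$)
$43 + 19 \left(1 - - 4 N{\left(-4 \right)}\right) = 43 + 19 \left(1 - - 4 \left(9 - 4\right)\right) = 43 + 19 \left(1 - \left(-4\right) 5\right) = 43 + 19 \left(1 - -20\right) = 43 + 19 \left(1 + 20\right) = 43 + 19 \cdot 21 = 43 + 399 = 442$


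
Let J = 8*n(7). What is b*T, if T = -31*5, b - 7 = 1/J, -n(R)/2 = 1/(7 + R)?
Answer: -7595/8 ≈ -949.38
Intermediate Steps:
n(R) = -2/(7 + R)
J = -8/7 (J = 8*(-2/(7 + 7)) = 8*(-2/14) = 8*(-2*1/14) = 8*(-⅐) = -8/7 ≈ -1.1429)
b = 49/8 (b = 7 + 1/(-8/7) = 7 - 7/8 = 49/8 ≈ 6.1250)
T = -155
b*T = (49/8)*(-155) = -7595/8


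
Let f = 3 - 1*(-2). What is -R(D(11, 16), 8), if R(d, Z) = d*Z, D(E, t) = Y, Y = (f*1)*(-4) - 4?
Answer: 192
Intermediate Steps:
f = 5 (f = 3 + 2 = 5)
Y = -24 (Y = (5*1)*(-4) - 4 = 5*(-4) - 4 = -20 - 4 = -24)
D(E, t) = -24
R(d, Z) = Z*d
-R(D(11, 16), 8) = -8*(-24) = -1*(-192) = 192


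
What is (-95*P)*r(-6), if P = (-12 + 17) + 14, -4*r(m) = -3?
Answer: -5415/4 ≈ -1353.8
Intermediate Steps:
r(m) = 3/4 (r(m) = -1/4*(-3) = 3/4)
P = 19 (P = 5 + 14 = 19)
(-95*P)*r(-6) = -95*19*(3/4) = -1805*3/4 = -5415/4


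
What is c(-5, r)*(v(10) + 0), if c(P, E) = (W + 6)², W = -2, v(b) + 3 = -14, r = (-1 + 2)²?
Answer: -272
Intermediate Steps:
r = 1 (r = 1² = 1)
v(b) = -17 (v(b) = -3 - 14 = -17)
c(P, E) = 16 (c(P, E) = (-2 + 6)² = 4² = 16)
c(-5, r)*(v(10) + 0) = 16*(-17 + 0) = 16*(-17) = -272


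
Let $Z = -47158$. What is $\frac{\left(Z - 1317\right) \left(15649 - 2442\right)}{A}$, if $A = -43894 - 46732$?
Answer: $\frac{640209325}{90626} \approx 7064.3$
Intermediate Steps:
$A = -90626$
$\frac{\left(Z - 1317\right) \left(15649 - 2442\right)}{A} = \frac{\left(-47158 - 1317\right) \left(15649 - 2442\right)}{-90626} = \left(-48475\right) 13207 \left(- \frac{1}{90626}\right) = \left(-640209325\right) \left(- \frac{1}{90626}\right) = \frac{640209325}{90626}$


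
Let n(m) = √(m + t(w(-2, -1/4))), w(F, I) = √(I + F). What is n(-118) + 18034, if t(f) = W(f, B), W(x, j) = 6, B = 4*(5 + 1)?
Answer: 18034 + 4*I*√7 ≈ 18034.0 + 10.583*I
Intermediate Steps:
w(F, I) = √(F + I)
B = 24 (B = 4*6 = 24)
t(f) = 6
n(m) = √(6 + m) (n(m) = √(m + 6) = √(6 + m))
n(-118) + 18034 = √(6 - 118) + 18034 = √(-112) + 18034 = 4*I*√7 + 18034 = 18034 + 4*I*√7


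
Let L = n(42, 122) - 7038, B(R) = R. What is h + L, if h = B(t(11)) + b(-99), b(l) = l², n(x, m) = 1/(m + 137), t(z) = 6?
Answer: 717172/259 ≈ 2769.0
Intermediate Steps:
n(x, m) = 1/(137 + m)
L = -1822841/259 (L = 1/(137 + 122) - 7038 = 1/259 - 7038 = -1822841/259 ≈ -7038.0)
h = 9807 (h = 6 + (-99)² = 6 + 9801 = 9807)
h + L = 9807 - 1822841/259 = 717172/259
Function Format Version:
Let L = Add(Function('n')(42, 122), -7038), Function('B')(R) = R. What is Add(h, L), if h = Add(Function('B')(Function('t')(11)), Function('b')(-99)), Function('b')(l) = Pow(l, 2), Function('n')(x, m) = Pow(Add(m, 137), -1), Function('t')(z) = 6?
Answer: Rational(717172, 259) ≈ 2769.0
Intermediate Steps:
Function('n')(x, m) = Pow(Add(137, m), -1)
L = Rational(-1822841, 259) (L = Add(Pow(Add(137, 122), -1), -7038) = Add(Pow(259, -1), -7038) = Add(Rational(1, 259), -7038) = Rational(-1822841, 259) ≈ -7038.0)
h = 9807 (h = Add(6, Pow(-99, 2)) = Add(6, 9801) = 9807)
Add(h, L) = Add(9807, Rational(-1822841, 259)) = Rational(717172, 259)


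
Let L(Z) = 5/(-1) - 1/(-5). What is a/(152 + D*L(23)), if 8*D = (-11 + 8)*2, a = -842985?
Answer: -4214925/778 ≈ -5417.6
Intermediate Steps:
L(Z) = -24/5 (L(Z) = 5*(-1) - 1*(-1/5) = -5 + 1/5 = -24/5)
D = -3/4 (D = ((-11 + 8)*2)/8 = (-3*2)/8 = (1/8)*(-6) = -3/4 ≈ -0.75000)
a/(152 + D*L(23)) = -842985/(152 - 3/4*(-24/5)) = -842985/(152 + 18/5) = -842985/778/5 = -842985*5/778 = -4214925/778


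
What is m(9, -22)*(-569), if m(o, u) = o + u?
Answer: 7397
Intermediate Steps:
m(9, -22)*(-569) = (9 - 22)*(-569) = -13*(-569) = 7397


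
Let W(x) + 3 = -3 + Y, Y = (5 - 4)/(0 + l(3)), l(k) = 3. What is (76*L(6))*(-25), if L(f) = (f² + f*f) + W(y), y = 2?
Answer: -378100/3 ≈ -1.2603e+5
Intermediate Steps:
Y = ⅓ (Y = (5 - 4)/(0 + 3) = 1/3 = 1*(⅓) = ⅓ ≈ 0.33333)
W(x) = -17/3 (W(x) = -3 + (-3 + ⅓) = -3 - 8/3 = -17/3)
L(f) = -17/3 + 2*f² (L(f) = (f² + f*f) - 17/3 = (f² + f²) - 17/3 = 2*f² - 17/3 = -17/3 + 2*f²)
(76*L(6))*(-25) = (76*(-17/3 + 2*6²))*(-25) = (76*(-17/3 + 2*36))*(-25) = (76*(-17/3 + 72))*(-25) = (76*(199/3))*(-25) = (15124/3)*(-25) = -378100/3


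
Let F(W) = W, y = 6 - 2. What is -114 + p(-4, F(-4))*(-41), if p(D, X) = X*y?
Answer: 542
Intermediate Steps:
y = 4
p(D, X) = 4*X (p(D, X) = X*4 = 4*X)
-114 + p(-4, F(-4))*(-41) = -114 + (4*(-4))*(-41) = -114 - 16*(-41) = -114 + 656 = 542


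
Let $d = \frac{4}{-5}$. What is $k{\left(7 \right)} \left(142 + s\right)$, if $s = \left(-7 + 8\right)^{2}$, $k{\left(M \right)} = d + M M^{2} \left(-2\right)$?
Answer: $- \frac{491062}{5} \approx -98212.0$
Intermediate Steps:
$d = - \frac{4}{5}$ ($d = 4 \left(- \frac{1}{5}\right) = - \frac{4}{5} \approx -0.8$)
$k{\left(M \right)} = - \frac{4}{5} - 2 M^{3}$ ($k{\left(M \right)} = - \frac{4}{5} + M M^{2} \left(-2\right) = - \frac{4}{5} + M^{3} \left(-2\right) = - \frac{4}{5} - 2 M^{3}$)
$s = 1$ ($s = 1^{2} = 1$)
$k{\left(7 \right)} \left(142 + s\right) = \left(- \frac{4}{5} - 2 \cdot 7^{3}\right) \left(142 + 1\right) = \left(- \frac{4}{5} - 686\right) 143 = \left(- \frac{3434}{5}\right) 143 = - \frac{491062}{5}$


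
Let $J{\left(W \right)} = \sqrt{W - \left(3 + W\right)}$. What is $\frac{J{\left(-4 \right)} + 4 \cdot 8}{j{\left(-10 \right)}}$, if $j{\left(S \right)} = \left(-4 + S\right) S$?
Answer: $\frac{8}{35} + \frac{i \sqrt{3}}{140} \approx 0.22857 + 0.012372 i$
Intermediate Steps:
$j{\left(S \right)} = S \left(-4 + S\right)$
$J{\left(W \right)} = i \sqrt{3}$ ($J{\left(W \right)} = \sqrt{-3} = i \sqrt{3}$)
$\frac{J{\left(-4 \right)} + 4 \cdot 8}{j{\left(-10 \right)}} = \frac{i \sqrt{3} + 4 \cdot 8}{\left(-10\right) \left(-4 - 10\right)} = \frac{i \sqrt{3} + 32}{\left(-10\right) \left(-14\right)} = \frac{32 + i \sqrt{3}}{140} = \left(32 + i \sqrt{3}\right) \frac{1}{140} = \frac{8}{35} + \frac{i \sqrt{3}}{140}$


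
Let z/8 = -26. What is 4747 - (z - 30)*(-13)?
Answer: 1653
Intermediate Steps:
z = -208 (z = 8*(-26) = -208)
4747 - (z - 30)*(-13) = 4747 - (-208 - 30)*(-13) = 4747 - (-238)*(-13) = 4747 - 1*3094 = 4747 - 3094 = 1653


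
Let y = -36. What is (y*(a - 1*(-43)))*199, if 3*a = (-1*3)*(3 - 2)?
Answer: -300888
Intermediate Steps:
a = -1 (a = ((-1*3)*(3 - 2))/3 = (-3*1)/3 = (⅓)*(-3) = -1)
(y*(a - 1*(-43)))*199 = -36*(-1 - 1*(-43))*199 = -36*(-1 + 43)*199 = -36*42*199 = -1512*199 = -300888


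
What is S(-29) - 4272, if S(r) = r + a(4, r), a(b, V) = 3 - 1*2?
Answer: -4300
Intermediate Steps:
a(b, V) = 1 (a(b, V) = 3 - 2 = 1)
S(r) = 1 + r (S(r) = r + 1 = 1 + r)
S(-29) - 4272 = (1 - 29) - 4272 = -28 - 4272 = -4300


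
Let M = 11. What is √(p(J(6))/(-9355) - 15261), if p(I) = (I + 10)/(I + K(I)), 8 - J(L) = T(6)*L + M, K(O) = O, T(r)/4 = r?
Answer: I*√2355966757163910/392910 ≈ 123.54*I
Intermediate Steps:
T(r) = 4*r
J(L) = -3 - 24*L (J(L) = 8 - ((4*6)*L + 11) = 8 - (24*L + 11) = 8 - (11 + 24*L) = 8 + (-11 - 24*L) = -3 - 24*L)
p(I) = (10 + I)/(2*I) (p(I) = (I + 10)/(I + I) = (10 + I)/((2*I)) = (10 + I)*(1/(2*I)) = (10 + I)/(2*I))
√(p(J(6))/(-9355) - 15261) = √(((10 + (-3 - 24*6))/(2*(-3 - 24*6)))/(-9355) - 15261) = √(((10 + (-3 - 144))/(2*(-3 - 144)))*(-1/9355) - 15261) = √(((½)*(10 - 147)/(-147))*(-1/9355) - 15261) = √(((½)*(-1/147)*(-137))*(-1/9355) - 15261) = √((137/294)*(-1/9355) - 15261) = √(-137/2750370 - 15261) = √(-41973396707/2750370) = I*√2355966757163910/392910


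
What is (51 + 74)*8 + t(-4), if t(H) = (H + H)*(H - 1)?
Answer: 1040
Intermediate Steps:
t(H) = 2*H*(-1 + H) (t(H) = (2*H)*(-1 + H) = 2*H*(-1 + H))
(51 + 74)*8 + t(-4) = (51 + 74)*8 + 2*(-4)*(-1 - 4) = 125*8 + 2*(-4)*(-5) = 1000 + 40 = 1040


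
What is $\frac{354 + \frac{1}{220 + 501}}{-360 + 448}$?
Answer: $\frac{255235}{63448} \approx 4.0227$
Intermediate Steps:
$\frac{354 + \frac{1}{220 + 501}}{-360 + 448} = \frac{354 + \frac{1}{721}}{88} = \left(354 + \frac{1}{721}\right) \frac{1}{88} = \frac{255235}{721} \cdot \frac{1}{88} = \frac{255235}{63448}$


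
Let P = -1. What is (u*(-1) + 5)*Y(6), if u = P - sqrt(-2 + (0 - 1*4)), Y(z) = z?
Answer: 36 + 6*I*sqrt(6) ≈ 36.0 + 14.697*I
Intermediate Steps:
u = -1 - I*sqrt(6) (u = -1 - sqrt(-2 + (0 - 1*4)) = -1 - sqrt(-2 + (0 - 4)) = -1 - sqrt(-2 - 4) = -1 - sqrt(-6) = -1 - I*sqrt(6) ≈ -1.0 - 2.4495*I)
(u*(-1) + 5)*Y(6) = ((-1 - I*sqrt(6))*(-1) + 5)*6 = ((1 + I*sqrt(6)) + 5)*6 = (6 + I*sqrt(6))*6 = 36 + 6*I*sqrt(6)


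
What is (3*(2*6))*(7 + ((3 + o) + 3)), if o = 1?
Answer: 504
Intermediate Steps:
(3*(2*6))*(7 + ((3 + o) + 3)) = (3*(2*6))*(7 + ((3 + 1) + 3)) = (3*12)*(7 + (4 + 3)) = 36*(7 + 7) = 36*14 = 504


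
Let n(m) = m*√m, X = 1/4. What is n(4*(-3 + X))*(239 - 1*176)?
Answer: -693*I*√11 ≈ -2298.4*I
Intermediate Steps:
X = ¼ ≈ 0.25000
n(m) = m^(3/2)
n(4*(-3 + X))*(239 - 1*176) = (4*(-3 + ¼))^(3/2)*(239 - 1*176) = (4*(-11/4))^(3/2)*(239 - 176) = (-11)^(3/2)*63 = -11*I*√11*63 = -693*I*√11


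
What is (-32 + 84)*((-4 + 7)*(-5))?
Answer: -780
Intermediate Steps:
(-32 + 84)*((-4 + 7)*(-5)) = 52*(3*(-5)) = 52*(-15) = -780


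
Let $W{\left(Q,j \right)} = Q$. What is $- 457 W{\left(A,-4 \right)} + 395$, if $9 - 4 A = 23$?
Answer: $\frac{3989}{2} \approx 1994.5$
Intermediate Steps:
$A = - \frac{7}{2}$ ($A = \frac{9}{4} - \frac{23}{4} = - \frac{7}{2} \approx -3.5$)
$- 457 W{\left(A,-4 \right)} + 395 = \left(-457\right) \left(- \frac{7}{2}\right) + 395 = \frac{3199}{2} + 395 = \frac{3989}{2}$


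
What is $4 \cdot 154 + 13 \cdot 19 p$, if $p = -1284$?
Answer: $-316532$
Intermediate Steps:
$4 \cdot 154 + 13 \cdot 19 p = 4 \cdot 154 + 13 \cdot 19 \left(-1284\right) = 616 + 247 \left(-1284\right) = 616 - 317148 = -316532$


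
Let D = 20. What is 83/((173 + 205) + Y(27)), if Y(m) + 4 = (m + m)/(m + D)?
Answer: 3901/17632 ≈ 0.22125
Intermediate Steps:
Y(m) = -4 + 2*m/(20 + m) (Y(m) = -4 + (m + m)/(m + 20) = -4 + (2*m)/(20 + m) = -4 + 2*m/(20 + m))
83/((173 + 205) + Y(27)) = 83/((173 + 205) + 2*(-40 - 1*27)/(20 + 27)) = 83/(378 + 2*(-40 - 27)/47) = 83/(378 + 2*(1/47)*(-67)) = 83/(378 - 134/47) = 83/(17632/47) = 83*(47/17632) = 3901/17632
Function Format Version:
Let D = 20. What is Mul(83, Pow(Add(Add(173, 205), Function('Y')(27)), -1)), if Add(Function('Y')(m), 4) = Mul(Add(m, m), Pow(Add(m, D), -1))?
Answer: Rational(3901, 17632) ≈ 0.22125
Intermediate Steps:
Function('Y')(m) = Add(-4, Mul(2, m, Pow(Add(20, m), -1))) (Function('Y')(m) = Add(-4, Mul(Add(m, m), Pow(Add(m, 20), -1))) = Add(-4, Mul(Mul(2, m), Pow(Add(20, m), -1))) = Add(-4, Mul(2, m, Pow(Add(20, m), -1))))
Mul(83, Pow(Add(Add(173, 205), Function('Y')(27)), -1)) = Mul(83, Pow(Add(Add(173, 205), Mul(2, Pow(Add(20, 27), -1), Add(-40, Mul(-1, 27)))), -1)) = Mul(83, Pow(Add(378, Mul(2, Pow(47, -1), Add(-40, -27))), -1)) = Mul(83, Pow(Add(378, Mul(2, Rational(1, 47), -67)), -1)) = Mul(83, Pow(Add(378, Rational(-134, 47)), -1)) = Mul(83, Pow(Rational(17632, 47), -1)) = Mul(83, Rational(47, 17632)) = Rational(3901, 17632)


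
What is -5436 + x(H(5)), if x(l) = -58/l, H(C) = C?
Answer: -27238/5 ≈ -5447.6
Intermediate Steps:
-5436 + x(H(5)) = -5436 - 58/5 = -27238/5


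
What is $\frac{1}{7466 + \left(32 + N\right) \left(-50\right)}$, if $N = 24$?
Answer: $\frac{1}{4666} \approx 0.00021432$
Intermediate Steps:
$\frac{1}{7466 + \left(32 + N\right) \left(-50\right)} = \frac{1}{7466 + \left(32 + 24\right) \left(-50\right)} = \frac{1}{7466 + 56 \left(-50\right)} = \frac{1}{7466 - 2800} = \frac{1}{4666}$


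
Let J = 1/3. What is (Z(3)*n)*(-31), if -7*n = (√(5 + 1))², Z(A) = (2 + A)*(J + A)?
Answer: 3100/7 ≈ 442.86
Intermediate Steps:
J = ⅓ (J = 1*(⅓) = ⅓ ≈ 0.33333)
Z(A) = (2 + A)*(⅓ + A)
n = -6/7 (n = -(√(5 + 1))²/7 = -(√6)²/7 = -⅐*6 = -6/7 ≈ -0.85714)
(Z(3)*n)*(-31) = ((⅔ + 3² + (7/3)*3)*(-6/7))*(-31) = ((⅔ + 9 + 7)*(-6/7))*(-31) = ((50/3)*(-6/7))*(-31) = -100/7*(-31) = 3100/7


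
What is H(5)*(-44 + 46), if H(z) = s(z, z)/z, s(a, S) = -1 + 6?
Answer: 2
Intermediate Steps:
s(a, S) = 5
H(z) = 5/z
H(5)*(-44 + 46) = (5/5)*(-44 + 46) = (5*(⅕))*2 = 1*2 = 2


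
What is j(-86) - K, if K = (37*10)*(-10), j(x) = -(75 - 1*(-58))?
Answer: 3567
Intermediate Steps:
j(x) = -133 (j(x) = -(75 + 58) = -1*133 = -133)
K = -3700 (K = 370*(-10) = -3700)
j(-86) - K = -133 - 1*(-3700) = -133 + 3700 = 3567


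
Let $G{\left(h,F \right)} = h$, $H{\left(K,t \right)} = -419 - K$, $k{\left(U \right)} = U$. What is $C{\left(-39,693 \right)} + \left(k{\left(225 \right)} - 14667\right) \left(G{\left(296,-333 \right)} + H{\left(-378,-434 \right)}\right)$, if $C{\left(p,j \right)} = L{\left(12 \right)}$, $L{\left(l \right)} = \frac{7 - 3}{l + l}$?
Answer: $- \frac{22096259}{6} \approx -3.6827 \cdot 10^{6}$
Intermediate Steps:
$L{\left(l \right)} = \frac{2}{l}$ ($L{\left(l \right)} = \frac{4}{2 l} = 4 \frac{1}{2 l} = \frac{2}{l}$)
$C{\left(p,j \right)} = \frac{1}{6}$ ($C{\left(p,j \right)} = \frac{2}{12} = 2 \cdot \frac{1}{12} = \frac{1}{6}$)
$C{\left(-39,693 \right)} + \left(k{\left(225 \right)} - 14667\right) \left(G{\left(296,-333 \right)} + H{\left(-378,-434 \right)}\right) = \frac{1}{6} + \left(225 - 14667\right) \left(296 - 41\right) = \frac{1}{6} - 14442 \left(296 + \left(-419 + 378\right)\right) = \frac{1}{6} - 14442 \left(296 - 41\right) = \frac{1}{6} - 3682710 = - \frac{22096259}{6}$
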